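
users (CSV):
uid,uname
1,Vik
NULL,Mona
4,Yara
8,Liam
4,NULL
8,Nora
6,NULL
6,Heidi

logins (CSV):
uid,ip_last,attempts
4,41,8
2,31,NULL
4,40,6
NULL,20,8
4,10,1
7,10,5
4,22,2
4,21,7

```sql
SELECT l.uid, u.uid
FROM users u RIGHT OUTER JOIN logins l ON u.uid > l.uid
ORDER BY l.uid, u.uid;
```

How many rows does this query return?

RIGHT JOIN keeps every row from `logins`; unmatched rows get NULL for `users`'s columns.
Matching on u.uid > l.uid. A NULL in a compared column never satisfies the condition.
Matched pairs: 28; unmatched l rows kept: 1.
Total: 28 matched + 1 padded = 29 rows.

29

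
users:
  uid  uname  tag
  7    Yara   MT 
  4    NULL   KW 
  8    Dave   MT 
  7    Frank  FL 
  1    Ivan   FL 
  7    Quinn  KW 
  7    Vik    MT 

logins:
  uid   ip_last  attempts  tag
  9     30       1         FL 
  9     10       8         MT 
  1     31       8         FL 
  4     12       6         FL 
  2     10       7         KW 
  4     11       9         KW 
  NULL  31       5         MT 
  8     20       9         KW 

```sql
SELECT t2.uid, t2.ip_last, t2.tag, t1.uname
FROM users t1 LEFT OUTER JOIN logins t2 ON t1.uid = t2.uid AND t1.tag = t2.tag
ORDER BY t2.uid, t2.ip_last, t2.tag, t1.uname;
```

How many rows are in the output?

7

LEFT JOIN keeps every row from `users`; unmatched rows get NULL for `logins`'s columns.
Matching on t1.uid = t2.uid AND t1.tag = t2.tag. A NULL in a compared column never satisfies the condition.
- t1[0] uid=7, tag=MT → no match; kept with NULLs on the t2 side.
- t1[1] uid=4, tag=KW → 1 match(es) in t2 → 1 row(s).
- t1[2] uid=8, tag=MT → no match; kept with NULLs on the t2 side.
- t1[3] uid=7, tag=FL → no match; kept with NULLs on the t2 side.
- t1[4] uid=1, tag=FL → 1 match(es) in t2 → 1 row(s).
- t1[5] uid=7, tag=KW → no match; kept with NULLs on the t2 side.
- t1[6] uid=7, tag=MT → no match; kept with NULLs on the t2 side.
Total: 2 matched + 5 padded = 7 rows.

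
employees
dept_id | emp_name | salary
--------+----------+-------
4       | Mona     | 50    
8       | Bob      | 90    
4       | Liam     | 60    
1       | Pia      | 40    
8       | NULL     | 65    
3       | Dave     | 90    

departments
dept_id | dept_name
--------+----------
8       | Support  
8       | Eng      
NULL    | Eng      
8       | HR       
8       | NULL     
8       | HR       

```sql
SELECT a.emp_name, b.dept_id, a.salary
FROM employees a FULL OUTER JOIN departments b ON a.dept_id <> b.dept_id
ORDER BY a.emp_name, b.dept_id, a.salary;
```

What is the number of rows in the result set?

FULL OUTER JOIN keeps every row from both sides; unmatched rows get NULL for the other side's columns.
Matching on a.dept_id <> b.dept_id. A NULL in a compared column never satisfies the condition.
- dept_id=4: 5 matching b row(s), so 5 row(s) emitted.
- dept_id=8: no b row matches, row kept with b columns NULL.
- dept_id=4: 5 matching b row(s), so 5 row(s) emitted.
- dept_id=1: 5 matching b row(s), so 5 row(s) emitted.
- dept_id=8: no b row matches, row kept with b columns NULL.
- dept_id=3: 5 matching b row(s), so 5 row(s) emitted.
- 1 row(s) from b found no a partner → padded with NULL.
Total: 20 matched + 3 padded = 23 rows.

23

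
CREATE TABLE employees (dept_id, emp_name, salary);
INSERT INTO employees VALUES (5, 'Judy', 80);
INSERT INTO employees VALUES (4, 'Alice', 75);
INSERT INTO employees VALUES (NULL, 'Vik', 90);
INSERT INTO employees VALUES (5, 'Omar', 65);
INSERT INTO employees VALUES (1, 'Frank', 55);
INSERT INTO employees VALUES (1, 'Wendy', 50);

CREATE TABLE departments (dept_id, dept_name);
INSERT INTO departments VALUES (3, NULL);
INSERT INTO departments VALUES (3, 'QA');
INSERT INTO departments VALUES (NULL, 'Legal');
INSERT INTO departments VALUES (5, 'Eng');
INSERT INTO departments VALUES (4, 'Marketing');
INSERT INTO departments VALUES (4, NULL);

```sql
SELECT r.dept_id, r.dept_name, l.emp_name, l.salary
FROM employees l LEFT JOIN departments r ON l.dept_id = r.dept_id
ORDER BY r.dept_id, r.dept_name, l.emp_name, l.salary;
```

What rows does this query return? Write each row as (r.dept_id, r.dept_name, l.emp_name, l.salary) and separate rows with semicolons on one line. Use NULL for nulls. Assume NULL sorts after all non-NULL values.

LEFT JOIN keeps every row from `employees`; unmatched rows get NULL for `departments`'s columns.
Matching on l.dept_id = r.dept_id. A NULL in a compared column never satisfies the condition.
- l (dept_id=5) pairs with 1 row(s) of r.
- l (dept_id=4) pairs with 2 row(s) of r.
- l (dept_id=NULL) has no partner → padded with NULL.
- l (dept_id=5) pairs with 1 row(s) of r.
- l (dept_id=1) has no partner → padded with NULL.
- l (dept_id=1) has no partner → padded with NULL.
After projecting and ordering:
r.dept_id | r.dept_name | l.emp_name | l.salary
4 | Marketing | Alice | 75
4 | NULL | Alice | 75
5 | Eng | Judy | 80
5 | Eng | Omar | 65
NULL | NULL | Frank | 55
NULL | NULL | Vik | 90
NULL | NULL | Wendy | 50

(4, Marketing, Alice, 75); (4, NULL, Alice, 75); (5, Eng, Judy, 80); (5, Eng, Omar, 65); (NULL, NULL, Frank, 55); (NULL, NULL, Vik, 90); (NULL, NULL, Wendy, 50)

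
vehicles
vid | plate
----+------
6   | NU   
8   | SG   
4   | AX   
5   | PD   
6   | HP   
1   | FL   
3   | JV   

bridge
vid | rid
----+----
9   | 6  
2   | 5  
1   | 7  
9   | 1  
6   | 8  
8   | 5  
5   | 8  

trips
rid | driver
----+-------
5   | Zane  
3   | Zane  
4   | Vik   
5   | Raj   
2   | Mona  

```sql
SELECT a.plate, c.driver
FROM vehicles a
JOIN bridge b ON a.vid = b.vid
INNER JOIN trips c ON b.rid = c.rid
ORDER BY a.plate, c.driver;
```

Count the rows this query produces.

2

Step 1 — a INNER JOIN b on vid → 5 row(s).
Then INNER JOIN `trips c` on rid: keep only rows whose b.rid appears in c.
Result: 2 row(s).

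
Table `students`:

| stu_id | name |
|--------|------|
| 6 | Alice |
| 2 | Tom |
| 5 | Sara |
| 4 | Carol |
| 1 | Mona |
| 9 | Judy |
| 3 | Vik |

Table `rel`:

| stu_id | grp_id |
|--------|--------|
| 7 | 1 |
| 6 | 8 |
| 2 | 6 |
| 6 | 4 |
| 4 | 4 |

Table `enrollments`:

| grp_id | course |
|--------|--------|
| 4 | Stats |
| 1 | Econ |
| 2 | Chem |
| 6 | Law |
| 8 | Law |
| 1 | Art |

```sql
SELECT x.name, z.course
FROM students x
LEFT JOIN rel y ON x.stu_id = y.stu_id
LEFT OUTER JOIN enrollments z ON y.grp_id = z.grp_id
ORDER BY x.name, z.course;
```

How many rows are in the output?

8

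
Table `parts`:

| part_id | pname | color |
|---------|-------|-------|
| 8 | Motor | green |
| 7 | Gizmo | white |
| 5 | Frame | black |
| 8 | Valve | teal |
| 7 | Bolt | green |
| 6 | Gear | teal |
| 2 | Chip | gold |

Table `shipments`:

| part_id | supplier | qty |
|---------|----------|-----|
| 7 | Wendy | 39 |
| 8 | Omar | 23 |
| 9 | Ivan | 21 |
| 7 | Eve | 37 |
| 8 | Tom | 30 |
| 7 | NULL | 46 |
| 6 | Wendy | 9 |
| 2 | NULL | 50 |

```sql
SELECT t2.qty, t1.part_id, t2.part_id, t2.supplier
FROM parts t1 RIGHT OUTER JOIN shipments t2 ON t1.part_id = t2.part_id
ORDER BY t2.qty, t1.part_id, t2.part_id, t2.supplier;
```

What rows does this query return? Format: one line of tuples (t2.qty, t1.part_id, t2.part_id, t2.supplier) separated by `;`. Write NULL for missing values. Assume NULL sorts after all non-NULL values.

RIGHT JOIN keeps every row from `shipments`; unmatched rows get NULL for `parts`'s columns.
Matching on t1.part_id = t2.part_id.
- part_id=8: 2 matching t2 row(s), so 2 row(s) emitted.
- part_id=7: 3 matching t2 row(s), so 3 row(s) emitted.
- part_id=5: no matching t2 row.
- part_id=8: 2 matching t2 row(s), so 2 row(s) emitted.
- part_id=7: 3 matching t2 row(s), so 3 row(s) emitted.
- part_id=6: 1 matching t2 row(s), so 1 row(s) emitted.
- part_id=2: 1 matching t2 row(s), so 1 row(s) emitted.
- 1 t2 row(s) had no t1 match → kept, t1 columns NULL.

(9, 6, 6, Wendy); (21, NULL, 9, Ivan); (23, 8, 8, Omar); (23, 8, 8, Omar); (30, 8, 8, Tom); (30, 8, 8, Tom); (37, 7, 7, Eve); (37, 7, 7, Eve); (39, 7, 7, Wendy); (39, 7, 7, Wendy); (46, 7, 7, NULL); (46, 7, 7, NULL); (50, 2, 2, NULL)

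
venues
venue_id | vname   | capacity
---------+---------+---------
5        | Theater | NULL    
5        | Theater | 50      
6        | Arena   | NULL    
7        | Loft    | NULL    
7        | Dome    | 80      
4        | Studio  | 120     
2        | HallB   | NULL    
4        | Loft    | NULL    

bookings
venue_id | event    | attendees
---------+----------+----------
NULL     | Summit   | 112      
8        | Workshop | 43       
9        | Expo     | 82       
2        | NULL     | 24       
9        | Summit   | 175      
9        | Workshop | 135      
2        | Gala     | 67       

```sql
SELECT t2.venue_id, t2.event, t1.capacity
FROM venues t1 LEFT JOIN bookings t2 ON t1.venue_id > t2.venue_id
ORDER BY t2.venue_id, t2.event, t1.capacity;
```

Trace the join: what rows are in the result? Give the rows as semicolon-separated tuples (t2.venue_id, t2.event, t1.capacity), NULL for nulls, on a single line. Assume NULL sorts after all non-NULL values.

LEFT JOIN keeps every row from `venues`; unmatched rows get NULL for `bookings`'s columns.
Matching on t1.venue_id > t2.venue_id. A NULL in a compared column never satisfies the condition.
- t1[0] venue_id=5 → 2 match(es) in t2 → 2 row(s).
- t1[1] venue_id=5 → 2 match(es) in t2 → 2 row(s).
- t1[2] venue_id=6 → 2 match(es) in t2 → 2 row(s).
- t1[3] venue_id=7 → 2 match(es) in t2 → 2 row(s).
- t1[4] venue_id=7 → 2 match(es) in t2 → 2 row(s).
- t1[5] venue_id=4 → 2 match(es) in t2 → 2 row(s).
- t1[6] venue_id=2 → no match; kept with NULLs on the t2 side.
- t1[7] venue_id=4 → 2 match(es) in t2 → 2 row(s).

(2, Gala, 50); (2, Gala, 80); (2, Gala, 120); (2, Gala, NULL); (2, Gala, NULL); (2, Gala, NULL); (2, Gala, NULL); (2, NULL, 50); (2, NULL, 80); (2, NULL, 120); (2, NULL, NULL); (2, NULL, NULL); (2, NULL, NULL); (2, NULL, NULL); (NULL, NULL, NULL)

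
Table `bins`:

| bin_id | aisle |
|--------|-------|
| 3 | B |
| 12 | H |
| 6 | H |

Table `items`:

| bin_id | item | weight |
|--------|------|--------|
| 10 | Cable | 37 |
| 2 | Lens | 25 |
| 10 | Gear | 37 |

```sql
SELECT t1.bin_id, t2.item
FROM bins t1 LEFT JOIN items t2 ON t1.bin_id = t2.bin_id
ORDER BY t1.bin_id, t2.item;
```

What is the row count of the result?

3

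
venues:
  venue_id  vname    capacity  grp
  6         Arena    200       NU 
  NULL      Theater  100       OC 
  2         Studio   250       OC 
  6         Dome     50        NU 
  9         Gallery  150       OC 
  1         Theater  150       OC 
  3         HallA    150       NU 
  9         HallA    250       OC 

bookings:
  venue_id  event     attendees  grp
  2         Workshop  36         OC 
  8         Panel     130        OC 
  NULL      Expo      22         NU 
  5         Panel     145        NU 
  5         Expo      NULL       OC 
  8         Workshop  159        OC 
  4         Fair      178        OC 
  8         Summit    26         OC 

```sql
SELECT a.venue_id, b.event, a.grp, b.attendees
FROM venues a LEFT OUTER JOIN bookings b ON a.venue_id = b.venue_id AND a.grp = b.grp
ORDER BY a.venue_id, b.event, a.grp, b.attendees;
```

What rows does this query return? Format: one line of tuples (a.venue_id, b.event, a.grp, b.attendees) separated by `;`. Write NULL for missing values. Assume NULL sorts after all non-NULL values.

(1, NULL, OC, NULL); (2, Workshop, OC, 36); (3, NULL, NU, NULL); (6, NULL, NU, NULL); (6, NULL, NU, NULL); (9, NULL, OC, NULL); (9, NULL, OC, NULL); (NULL, NULL, OC, NULL)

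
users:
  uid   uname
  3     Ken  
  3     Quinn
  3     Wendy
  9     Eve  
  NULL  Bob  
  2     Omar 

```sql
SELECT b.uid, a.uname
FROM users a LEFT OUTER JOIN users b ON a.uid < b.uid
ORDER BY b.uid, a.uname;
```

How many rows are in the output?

LEFT JOIN keeps every row from `users a`; unmatched rows get NULL for `users b`'s columns.
Matching on a.uid < b.uid. A NULL in a compared column never satisfies the condition.
- a (uid=3) pairs with 1 row(s) of b.
- a (uid=3) pairs with 1 row(s) of b.
- a (uid=3) pairs with 1 row(s) of b.
- a (uid=9) has no partner → padded with NULL.
- a (uid=NULL) has no partner → padded with NULL.
- a (uid=2) pairs with 4 row(s) of b.
Total: 7 matched + 2 padded = 9 rows.

9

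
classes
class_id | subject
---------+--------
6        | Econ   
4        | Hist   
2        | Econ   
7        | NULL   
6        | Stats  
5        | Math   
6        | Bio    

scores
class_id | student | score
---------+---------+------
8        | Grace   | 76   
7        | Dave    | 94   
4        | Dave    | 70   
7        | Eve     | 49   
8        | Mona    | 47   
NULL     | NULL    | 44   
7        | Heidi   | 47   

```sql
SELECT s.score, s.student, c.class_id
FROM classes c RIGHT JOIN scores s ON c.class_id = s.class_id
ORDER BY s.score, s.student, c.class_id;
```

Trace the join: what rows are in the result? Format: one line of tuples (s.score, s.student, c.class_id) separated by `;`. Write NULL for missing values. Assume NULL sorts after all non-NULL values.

(44, NULL, NULL); (47, Heidi, 7); (47, Mona, NULL); (49, Eve, 7); (70, Dave, 4); (76, Grace, NULL); (94, Dave, 7)

RIGHT JOIN keeps every row from `scores`; unmatched rows get NULL for `classes`'s columns.
Matching on c.class_id = s.class_id. A NULL in a compared column never satisfies the condition.
- c[0] class_id=6 → no match.
- c[1] class_id=4 → 1 match(es) in s → 1 row(s).
- c[2] class_id=2 → no match.
- c[3] class_id=7 → 3 match(es) in s → 3 row(s).
- c[4] class_id=6 → no match.
- c[5] class_id=5 → no match.
- c[6] class_id=6 → no match.
- plus 3 unmatched s row(s), each kept with NULL c columns.
After projecting and ordering:
s.score | s.student | c.class_id
44 | NULL | NULL
47 | Heidi | 7
47 | Mona | NULL
49 | Eve | 7
70 | Dave | 4
76 | Grace | NULL
94 | Dave | 7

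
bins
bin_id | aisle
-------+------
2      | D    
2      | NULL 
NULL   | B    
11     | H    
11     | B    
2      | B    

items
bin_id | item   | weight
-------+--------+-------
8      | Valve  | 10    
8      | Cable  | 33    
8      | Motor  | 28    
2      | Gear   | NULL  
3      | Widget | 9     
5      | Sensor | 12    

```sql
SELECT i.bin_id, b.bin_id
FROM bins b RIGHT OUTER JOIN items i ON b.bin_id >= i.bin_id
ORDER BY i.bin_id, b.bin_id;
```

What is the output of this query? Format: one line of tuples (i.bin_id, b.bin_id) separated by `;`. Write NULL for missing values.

(2, 2); (2, 2); (2, 2); (2, 11); (2, 11); (3, 11); (3, 11); (5, 11); (5, 11); (8, 11); (8, 11); (8, 11); (8, 11); (8, 11); (8, 11)

RIGHT JOIN keeps every row from `items`; unmatched rows get NULL for `bins`'s columns.
Matching on b.bin_id >= i.bin_id. A NULL in a compared column never satisfies the condition.
- b row (bin_id=2): matches 1 i row(s) → 1 output row(s).
- b row (bin_id=2): matches 1 i row(s) → 1 output row(s).
- b row (bin_id=NULL): no match.
- b row (bin_id=11): matches 6 i row(s) → 6 output row(s).
- b row (bin_id=11): matches 6 i row(s) → 6 output row(s).
- b row (bin_id=2): matches 1 i row(s) → 1 output row(s).
- every i row matched at least one b row.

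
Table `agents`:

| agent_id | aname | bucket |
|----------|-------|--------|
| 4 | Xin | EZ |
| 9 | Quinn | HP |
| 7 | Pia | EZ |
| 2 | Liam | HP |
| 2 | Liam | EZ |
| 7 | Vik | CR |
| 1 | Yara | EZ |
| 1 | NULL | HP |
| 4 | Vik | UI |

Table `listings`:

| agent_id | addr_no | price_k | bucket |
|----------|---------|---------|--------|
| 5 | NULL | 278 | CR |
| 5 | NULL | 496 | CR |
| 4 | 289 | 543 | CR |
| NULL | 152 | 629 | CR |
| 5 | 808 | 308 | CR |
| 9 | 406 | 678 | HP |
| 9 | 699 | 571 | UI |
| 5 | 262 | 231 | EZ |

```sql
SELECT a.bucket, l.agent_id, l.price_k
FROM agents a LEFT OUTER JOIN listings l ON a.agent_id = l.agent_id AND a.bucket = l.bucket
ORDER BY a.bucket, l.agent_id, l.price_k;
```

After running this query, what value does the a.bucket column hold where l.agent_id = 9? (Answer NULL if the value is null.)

LEFT JOIN keeps every row from `agents`; unmatched rows get NULL for `listings`'s columns.
Matching on a.agent_id = l.agent_id AND a.bucket = l.bucket. A NULL in a compared column never satisfies the condition.
- a[0] agent_id=4, bucket=EZ → no match; kept with NULLs on the l side.
- a[1] agent_id=9, bucket=HP → 1 match(es) in l → 1 row(s).
- a[2] agent_id=7, bucket=EZ → no match; kept with NULLs on the l side.
- a[3] agent_id=2, bucket=HP → no match; kept with NULLs on the l side.
- a[4] agent_id=2, bucket=EZ → no match; kept with NULLs on the l side.
- a[5] agent_id=7, bucket=CR → no match; kept with NULLs on the l side.
- a[6] agent_id=1, bucket=EZ → no match; kept with NULLs on the l side.
- a[7] agent_id=1, bucket=HP → no match; kept with NULLs on the l side.
- a[8] agent_id=4, bucket=UI → no match; kept with NULLs on the l side.

HP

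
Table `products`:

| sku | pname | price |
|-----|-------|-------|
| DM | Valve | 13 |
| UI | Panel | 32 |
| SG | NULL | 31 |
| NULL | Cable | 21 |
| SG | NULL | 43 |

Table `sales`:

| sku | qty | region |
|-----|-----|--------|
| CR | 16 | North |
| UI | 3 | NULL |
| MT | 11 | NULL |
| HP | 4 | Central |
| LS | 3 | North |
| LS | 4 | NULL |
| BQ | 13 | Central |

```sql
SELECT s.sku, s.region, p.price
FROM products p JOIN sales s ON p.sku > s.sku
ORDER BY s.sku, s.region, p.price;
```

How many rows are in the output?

20

INNER JOIN keeps only pairs where the ON condition holds.
Matching on p.sku > s.sku. A NULL in a compared column never satisfies the condition.
- p row (sku=DM): matches 2 s row(s) → 2 output row(s).
- p row (sku=UI): matches 6 s row(s) → 6 output row(s).
- p row (sku=SG): matches 6 s row(s) → 6 output row(s).
- p row (sku=NULL): no match → dropped.
- p row (sku=SG): matches 6 s row(s) → 6 output row(s).
Total: 20 rows.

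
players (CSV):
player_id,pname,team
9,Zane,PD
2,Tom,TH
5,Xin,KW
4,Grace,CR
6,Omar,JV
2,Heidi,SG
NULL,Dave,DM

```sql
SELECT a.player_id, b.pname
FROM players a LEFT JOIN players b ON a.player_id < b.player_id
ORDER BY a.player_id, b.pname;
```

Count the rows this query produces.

LEFT JOIN keeps every row from `players a`; unmatched rows get NULL for `players b`'s columns.
Matching on a.player_id < b.player_id. A NULL in a compared column never satisfies the condition.
- a (player_id=9) has no partner → padded with NULL.
- a (player_id=2) pairs with 4 row(s) of b.
- a (player_id=5) pairs with 2 row(s) of b.
- a (player_id=4) pairs with 3 row(s) of b.
- a (player_id=6) pairs with 1 row(s) of b.
- a (player_id=2) pairs with 4 row(s) of b.
- a (player_id=NULL) has no partner → padded with NULL.
Total: 14 matched + 2 padded = 16 rows.

16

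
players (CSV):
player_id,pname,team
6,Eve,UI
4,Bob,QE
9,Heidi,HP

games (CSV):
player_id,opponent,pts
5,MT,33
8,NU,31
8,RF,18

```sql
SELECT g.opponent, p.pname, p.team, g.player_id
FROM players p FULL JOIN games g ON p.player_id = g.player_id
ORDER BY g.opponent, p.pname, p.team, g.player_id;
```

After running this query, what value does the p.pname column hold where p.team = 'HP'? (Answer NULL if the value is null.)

FULL OUTER JOIN keeps every row from both sides; unmatched rows get NULL for the other side's columns.
Matching on p.player_id = g.player_id.
- player_id=6: no g row matches, row kept with g columns NULL.
- player_id=4: no g row matches, row kept with g columns NULL.
- player_id=9: no g row matches, row kept with g columns NULL.
- 3 g row(s) had no p match → kept, p columns NULL.

Heidi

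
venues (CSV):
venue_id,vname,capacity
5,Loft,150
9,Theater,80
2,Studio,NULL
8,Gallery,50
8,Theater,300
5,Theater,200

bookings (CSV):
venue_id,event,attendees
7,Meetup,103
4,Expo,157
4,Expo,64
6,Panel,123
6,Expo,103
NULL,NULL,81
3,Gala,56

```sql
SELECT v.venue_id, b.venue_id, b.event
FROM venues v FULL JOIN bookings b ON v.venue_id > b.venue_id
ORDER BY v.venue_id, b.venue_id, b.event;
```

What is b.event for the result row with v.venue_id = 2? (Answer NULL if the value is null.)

FULL OUTER JOIN keeps every row from both sides; unmatched rows get NULL for the other side's columns.
Matching on v.venue_id > b.venue_id. A NULL in a compared column never satisfies the condition.
- venue_id=5: 3 matching b row(s), so 3 row(s) emitted.
- venue_id=9: 6 matching b row(s), so 6 row(s) emitted.
- venue_id=2: no b row matches, row kept with b columns NULL.
- venue_id=8: 6 matching b row(s), so 6 row(s) emitted.
- venue_id=8: 6 matching b row(s), so 6 row(s) emitted.
- venue_id=5: 3 matching b row(s), so 3 row(s) emitted.
- 1 row(s) from b found no v partner → padded with NULL.

NULL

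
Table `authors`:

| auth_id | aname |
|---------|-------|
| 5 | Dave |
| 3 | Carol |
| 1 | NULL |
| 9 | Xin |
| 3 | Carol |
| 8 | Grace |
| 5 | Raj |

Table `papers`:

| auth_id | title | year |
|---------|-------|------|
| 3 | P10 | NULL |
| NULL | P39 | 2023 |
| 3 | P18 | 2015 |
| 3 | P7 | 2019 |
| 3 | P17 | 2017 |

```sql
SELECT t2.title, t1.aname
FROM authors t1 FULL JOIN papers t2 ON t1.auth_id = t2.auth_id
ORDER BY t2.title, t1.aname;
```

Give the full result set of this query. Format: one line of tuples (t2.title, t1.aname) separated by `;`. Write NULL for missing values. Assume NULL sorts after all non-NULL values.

(P10, Carol); (P10, Carol); (P17, Carol); (P17, Carol); (P18, Carol); (P18, Carol); (P39, NULL); (P7, Carol); (P7, Carol); (NULL, Dave); (NULL, Grace); (NULL, Raj); (NULL, Xin); (NULL, NULL)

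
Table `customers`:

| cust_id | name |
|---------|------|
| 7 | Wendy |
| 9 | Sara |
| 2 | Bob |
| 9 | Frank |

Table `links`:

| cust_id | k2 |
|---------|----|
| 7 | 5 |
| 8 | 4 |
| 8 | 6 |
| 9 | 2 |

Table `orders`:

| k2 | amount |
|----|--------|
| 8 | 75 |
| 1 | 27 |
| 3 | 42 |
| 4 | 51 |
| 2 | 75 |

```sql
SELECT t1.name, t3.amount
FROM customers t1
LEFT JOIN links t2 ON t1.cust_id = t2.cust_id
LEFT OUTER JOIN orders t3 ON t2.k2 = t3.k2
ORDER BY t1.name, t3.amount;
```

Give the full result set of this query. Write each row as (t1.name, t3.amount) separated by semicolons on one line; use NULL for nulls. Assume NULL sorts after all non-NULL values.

Evaluate left to right. First `customers t1 LEFT JOIN links t2` on cust_id: 4 row(s).
Then LEFT JOIN `orders t3` on k2: each of those 4 rows is kept; rows whose t2.k2 has no match in t3 get NULL for t3's columns.

(Bob, NULL); (Frank, 75); (Sara, 75); (Wendy, NULL)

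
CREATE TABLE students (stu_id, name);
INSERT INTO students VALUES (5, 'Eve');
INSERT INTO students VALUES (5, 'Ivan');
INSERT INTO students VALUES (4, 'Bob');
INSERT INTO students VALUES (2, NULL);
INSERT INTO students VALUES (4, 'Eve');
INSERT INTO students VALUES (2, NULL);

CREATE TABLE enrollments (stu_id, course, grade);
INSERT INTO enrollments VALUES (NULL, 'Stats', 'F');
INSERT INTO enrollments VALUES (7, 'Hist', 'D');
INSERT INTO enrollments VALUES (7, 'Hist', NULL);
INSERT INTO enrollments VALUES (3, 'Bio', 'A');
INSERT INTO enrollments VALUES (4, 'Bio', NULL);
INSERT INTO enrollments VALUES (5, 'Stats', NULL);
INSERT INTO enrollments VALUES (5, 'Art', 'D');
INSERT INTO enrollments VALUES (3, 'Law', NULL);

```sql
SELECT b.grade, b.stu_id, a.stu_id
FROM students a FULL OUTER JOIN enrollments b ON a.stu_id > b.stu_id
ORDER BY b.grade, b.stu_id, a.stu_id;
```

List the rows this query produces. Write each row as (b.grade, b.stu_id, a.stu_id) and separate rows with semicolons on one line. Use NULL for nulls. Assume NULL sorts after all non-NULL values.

FULL OUTER JOIN keeps every row from both sides; unmatched rows get NULL for the other side's columns.
Matching on a.stu_id > b.stu_id. A NULL in a compared column never satisfies the condition.
Matched pairs: 10; unmatched a rows kept: 2; unmatched b rows kept: 5.

(A, 3, 4); (A, 3, 4); (A, 3, 5); (A, 3, 5); (D, 5, NULL); (D, 7, NULL); (F, NULL, NULL); (NULL, 3, 4); (NULL, 3, 4); (NULL, 3, 5); (NULL, 3, 5); (NULL, 4, 5); (NULL, 4, 5); (NULL, 5, NULL); (NULL, 7, NULL); (NULL, NULL, 2); (NULL, NULL, 2)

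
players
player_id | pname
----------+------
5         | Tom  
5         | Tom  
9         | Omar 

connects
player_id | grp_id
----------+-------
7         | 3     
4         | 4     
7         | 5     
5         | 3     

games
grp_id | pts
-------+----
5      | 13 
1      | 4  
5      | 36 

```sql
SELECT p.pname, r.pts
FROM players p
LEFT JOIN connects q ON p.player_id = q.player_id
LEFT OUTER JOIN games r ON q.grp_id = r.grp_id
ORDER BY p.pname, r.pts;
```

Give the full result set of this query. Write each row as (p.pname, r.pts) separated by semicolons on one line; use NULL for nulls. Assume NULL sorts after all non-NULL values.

(Omar, NULL); (Tom, NULL); (Tom, NULL)

Joins associate left-to-right: players LEFT JOIN connects on player_id gives 3 intermediate row(s).
Then LEFT JOIN `games r` on grp_id: each of those 3 rows is kept; rows whose q.grp_id has no match in r get NULL for r's columns.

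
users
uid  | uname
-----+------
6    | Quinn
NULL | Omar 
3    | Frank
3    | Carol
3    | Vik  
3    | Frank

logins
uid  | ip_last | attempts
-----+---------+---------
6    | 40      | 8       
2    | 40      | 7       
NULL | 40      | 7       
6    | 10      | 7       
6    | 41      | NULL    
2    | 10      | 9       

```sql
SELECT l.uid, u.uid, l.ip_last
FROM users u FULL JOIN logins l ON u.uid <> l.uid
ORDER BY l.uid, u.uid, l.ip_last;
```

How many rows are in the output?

24

FULL OUTER JOIN keeps every row from both sides; unmatched rows get NULL for the other side's columns.
Matching on u.uid <> l.uid. A NULL in a compared column never satisfies the condition.
- u[0] uid=6 → 2 match(es) in l → 2 row(s).
- u[1] uid=NULL → no match; kept with NULLs on the l side.
- u[2] uid=3 → 5 match(es) in l → 5 row(s).
- u[3] uid=3 → 5 match(es) in l → 5 row(s).
- u[4] uid=3 → 5 match(es) in l → 5 row(s).
- u[5] uid=3 → 5 match(es) in l → 5 row(s).
- 1 l row(s) had no u match → kept, u columns NULL.
Total: 22 matched + 2 padded = 24 rows.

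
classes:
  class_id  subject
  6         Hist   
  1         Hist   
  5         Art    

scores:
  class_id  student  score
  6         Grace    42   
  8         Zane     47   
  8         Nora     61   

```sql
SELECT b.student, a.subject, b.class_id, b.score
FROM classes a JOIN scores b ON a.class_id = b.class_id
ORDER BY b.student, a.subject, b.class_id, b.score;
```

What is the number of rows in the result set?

INNER JOIN keeps only pairs where the ON condition holds.
Matching on a.class_id = b.class_id.
- a (class_id=6) pairs with 1 row(s) of b.
- a (class_id=1) has no partner → excluded.
- a (class_id=5) has no partner → excluded.
Total: 1 rows.

1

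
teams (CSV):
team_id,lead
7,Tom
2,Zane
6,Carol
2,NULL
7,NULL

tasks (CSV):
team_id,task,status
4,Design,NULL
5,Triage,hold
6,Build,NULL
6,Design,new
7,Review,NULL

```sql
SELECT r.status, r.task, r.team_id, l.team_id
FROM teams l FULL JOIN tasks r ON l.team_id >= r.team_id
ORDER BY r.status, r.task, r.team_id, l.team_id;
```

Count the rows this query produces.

FULL OUTER JOIN keeps every row from both sides; unmatched rows get NULL for the other side's columns.
Matching on l.team_id >= r.team_id.
- team_id=7: 5 matching r row(s), so 5 row(s) emitted.
- team_id=2: no r row matches, row kept with r columns NULL.
- team_id=6: 4 matching r row(s), so 4 row(s) emitted.
- team_id=2: no r row matches, row kept with r columns NULL.
- team_id=7: 5 matching r row(s), so 5 row(s) emitted.
Total: 14 matched + 2 padded = 16 rows.

16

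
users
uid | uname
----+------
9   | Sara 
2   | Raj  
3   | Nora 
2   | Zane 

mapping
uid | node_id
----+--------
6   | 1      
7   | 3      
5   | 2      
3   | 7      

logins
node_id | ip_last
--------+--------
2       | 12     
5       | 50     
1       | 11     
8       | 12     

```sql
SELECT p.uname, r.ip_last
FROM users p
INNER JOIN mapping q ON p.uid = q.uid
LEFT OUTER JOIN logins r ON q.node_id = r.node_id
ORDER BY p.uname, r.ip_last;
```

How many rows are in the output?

Joins associate left-to-right: users INNER JOIN mapping on uid gives 1 intermediate row(s).
Then LEFT JOIN `logins r` on node_id: each of those 1 rows is kept; rows whose q.node_id has no match in r get NULL for r's columns.
Result: 1 row(s).

1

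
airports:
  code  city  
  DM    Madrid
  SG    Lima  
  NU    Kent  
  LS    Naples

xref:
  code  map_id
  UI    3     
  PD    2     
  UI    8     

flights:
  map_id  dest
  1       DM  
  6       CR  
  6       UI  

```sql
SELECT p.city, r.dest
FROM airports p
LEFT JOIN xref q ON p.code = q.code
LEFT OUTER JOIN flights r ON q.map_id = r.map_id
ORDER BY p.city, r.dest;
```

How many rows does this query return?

4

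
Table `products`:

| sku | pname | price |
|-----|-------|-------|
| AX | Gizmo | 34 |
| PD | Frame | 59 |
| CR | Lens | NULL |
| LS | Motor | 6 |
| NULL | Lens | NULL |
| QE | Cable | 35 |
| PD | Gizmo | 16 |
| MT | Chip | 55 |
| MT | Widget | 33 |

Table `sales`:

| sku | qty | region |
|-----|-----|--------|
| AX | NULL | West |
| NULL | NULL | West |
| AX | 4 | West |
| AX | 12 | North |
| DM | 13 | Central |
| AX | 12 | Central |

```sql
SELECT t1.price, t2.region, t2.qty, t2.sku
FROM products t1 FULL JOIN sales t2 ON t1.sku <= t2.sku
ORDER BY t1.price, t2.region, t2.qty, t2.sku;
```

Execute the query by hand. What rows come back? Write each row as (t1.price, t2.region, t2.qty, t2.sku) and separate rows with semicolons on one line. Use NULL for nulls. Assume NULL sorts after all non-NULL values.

(6, NULL, NULL, NULL); (16, NULL, NULL, NULL); (33, NULL, NULL, NULL); (34, Central, 12, AX); (34, Central, 13, DM); (34, North, 12, AX); (34, West, 4, AX); (34, West, NULL, AX); (35, NULL, NULL, NULL); (55, NULL, NULL, NULL); (59, NULL, NULL, NULL); (NULL, Central, 13, DM); (NULL, West, NULL, NULL); (NULL, NULL, NULL, NULL)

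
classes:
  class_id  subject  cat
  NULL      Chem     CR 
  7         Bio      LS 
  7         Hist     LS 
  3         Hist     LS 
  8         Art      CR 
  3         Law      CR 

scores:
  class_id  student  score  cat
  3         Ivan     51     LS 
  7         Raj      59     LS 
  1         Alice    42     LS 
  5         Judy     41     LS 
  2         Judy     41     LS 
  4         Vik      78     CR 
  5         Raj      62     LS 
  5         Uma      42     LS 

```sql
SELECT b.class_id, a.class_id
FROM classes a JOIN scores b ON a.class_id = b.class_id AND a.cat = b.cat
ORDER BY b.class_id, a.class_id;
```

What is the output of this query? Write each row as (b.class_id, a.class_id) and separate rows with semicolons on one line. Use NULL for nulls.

(3, 3); (7, 7); (7, 7)

INNER JOIN keeps only pairs where the ON condition holds.
Matching on a.class_id = b.class_id AND a.cat = b.cat. A NULL in a compared column never satisfies the condition.
- a (class_id=NULL, cat=CR) has no partner → excluded.
- a (class_id=7, cat=LS) pairs with 1 row(s) of b.
- a (class_id=7, cat=LS) pairs with 1 row(s) of b.
- a (class_id=3, cat=LS) pairs with 1 row(s) of b.
- a (class_id=8, cat=CR) has no partner → excluded.
- a (class_id=3, cat=CR) has no partner → excluded.
After projecting and ordering:
b.class_id | a.class_id
3 | 3
7 | 7
7 | 7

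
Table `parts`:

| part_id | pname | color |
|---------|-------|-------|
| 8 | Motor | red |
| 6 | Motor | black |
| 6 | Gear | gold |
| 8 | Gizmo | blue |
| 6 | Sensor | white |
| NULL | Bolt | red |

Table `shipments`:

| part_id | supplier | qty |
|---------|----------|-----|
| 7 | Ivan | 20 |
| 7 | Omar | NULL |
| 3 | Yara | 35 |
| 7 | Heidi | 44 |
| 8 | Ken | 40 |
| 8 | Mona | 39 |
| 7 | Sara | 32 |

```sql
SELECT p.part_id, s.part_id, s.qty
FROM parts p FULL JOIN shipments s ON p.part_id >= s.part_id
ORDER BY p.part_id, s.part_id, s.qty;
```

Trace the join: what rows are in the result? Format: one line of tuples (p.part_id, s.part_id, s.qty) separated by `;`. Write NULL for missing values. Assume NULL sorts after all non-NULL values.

(6, 3, 35); (6, 3, 35); (6, 3, 35); (8, 3, 35); (8, 3, 35); (8, 7, 20); (8, 7, 20); (8, 7, 32); (8, 7, 32); (8, 7, 44); (8, 7, 44); (8, 7, NULL); (8, 7, NULL); (8, 8, 39); (8, 8, 39); (8, 8, 40); (8, 8, 40); (NULL, NULL, NULL)

FULL OUTER JOIN keeps every row from both sides; unmatched rows get NULL for the other side's columns.
Matching on p.part_id >= s.part_id. A NULL in a compared column never satisfies the condition.
Matched pairs: 17; unmatched p rows kept: 1; unmatched s rows kept: 0.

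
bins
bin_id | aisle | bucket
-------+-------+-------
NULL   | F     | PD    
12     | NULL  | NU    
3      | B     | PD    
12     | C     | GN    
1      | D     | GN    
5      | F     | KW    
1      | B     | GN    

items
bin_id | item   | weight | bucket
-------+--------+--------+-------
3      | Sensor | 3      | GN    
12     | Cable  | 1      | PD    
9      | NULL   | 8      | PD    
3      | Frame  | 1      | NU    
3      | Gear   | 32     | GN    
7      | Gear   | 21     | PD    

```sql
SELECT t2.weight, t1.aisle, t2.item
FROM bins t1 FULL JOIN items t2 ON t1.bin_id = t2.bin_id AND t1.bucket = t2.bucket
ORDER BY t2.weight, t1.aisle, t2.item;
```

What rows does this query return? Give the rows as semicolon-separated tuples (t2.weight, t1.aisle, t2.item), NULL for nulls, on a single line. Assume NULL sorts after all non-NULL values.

FULL OUTER JOIN keeps every row from both sides; unmatched rows get NULL for the other side's columns.
Matching on t1.bin_id = t2.bin_id AND t1.bucket = t2.bucket. A NULL in a compared column never satisfies the condition.
Matched pairs: 0; unmatched t1 rows kept: 7; unmatched t2 rows kept: 6.

(1, NULL, Cable); (1, NULL, Frame); (3, NULL, Sensor); (8, NULL, NULL); (21, NULL, Gear); (32, NULL, Gear); (NULL, B, NULL); (NULL, B, NULL); (NULL, C, NULL); (NULL, D, NULL); (NULL, F, NULL); (NULL, F, NULL); (NULL, NULL, NULL)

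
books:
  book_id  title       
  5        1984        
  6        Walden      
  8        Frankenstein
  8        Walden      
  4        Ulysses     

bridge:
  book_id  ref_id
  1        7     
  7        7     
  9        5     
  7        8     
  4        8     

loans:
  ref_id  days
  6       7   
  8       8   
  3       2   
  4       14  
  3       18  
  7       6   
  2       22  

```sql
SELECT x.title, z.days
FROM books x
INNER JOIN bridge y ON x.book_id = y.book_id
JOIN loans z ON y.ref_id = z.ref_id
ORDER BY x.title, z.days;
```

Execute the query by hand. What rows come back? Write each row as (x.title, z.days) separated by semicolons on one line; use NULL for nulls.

(Ulysses, 8)

Step 1 — x INNER JOIN y on book_id → 1 row(s).
Then INNER JOIN `loans z` on ref_id: keep only rows whose y.ref_id appears in z.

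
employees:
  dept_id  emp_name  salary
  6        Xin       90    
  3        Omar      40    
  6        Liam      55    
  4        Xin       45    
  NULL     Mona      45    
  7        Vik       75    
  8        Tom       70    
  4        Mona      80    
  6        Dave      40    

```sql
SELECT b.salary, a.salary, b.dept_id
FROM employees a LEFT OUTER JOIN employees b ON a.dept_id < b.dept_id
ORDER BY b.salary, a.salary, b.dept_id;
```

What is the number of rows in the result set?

LEFT JOIN keeps every row from `employees a`; unmatched rows get NULL for `employees b`'s columns.
Matching on a.dept_id < b.dept_id. A NULL in a compared column never satisfies the condition.
Matched pairs: 24; unmatched a rows kept: 2.
Total: 24 matched + 2 padded = 26 rows.

26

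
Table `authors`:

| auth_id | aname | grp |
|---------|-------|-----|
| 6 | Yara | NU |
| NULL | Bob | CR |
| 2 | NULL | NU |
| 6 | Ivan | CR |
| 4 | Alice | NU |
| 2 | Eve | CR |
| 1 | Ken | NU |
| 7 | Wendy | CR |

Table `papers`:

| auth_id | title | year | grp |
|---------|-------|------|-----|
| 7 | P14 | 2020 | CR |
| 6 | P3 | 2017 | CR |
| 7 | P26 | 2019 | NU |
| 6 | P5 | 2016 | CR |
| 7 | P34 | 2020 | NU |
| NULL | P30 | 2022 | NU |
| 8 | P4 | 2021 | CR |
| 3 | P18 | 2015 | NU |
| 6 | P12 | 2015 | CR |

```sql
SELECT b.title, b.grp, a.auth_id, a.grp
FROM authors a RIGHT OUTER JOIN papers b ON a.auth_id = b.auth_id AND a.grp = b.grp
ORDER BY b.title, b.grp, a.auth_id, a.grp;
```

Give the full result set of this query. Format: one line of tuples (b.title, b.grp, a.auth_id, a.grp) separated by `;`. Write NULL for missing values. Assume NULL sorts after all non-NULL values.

RIGHT JOIN keeps every row from `papers`; unmatched rows get NULL for `authors`'s columns.
Matching on a.auth_id = b.auth_id AND a.grp = b.grp. A NULL in a compared column never satisfies the condition.
Matched pairs: 4; unmatched b rows kept: 5.

(P12, CR, 6, CR); (P14, CR, 7, CR); (P18, NU, NULL, NULL); (P26, NU, NULL, NULL); (P3, CR, 6, CR); (P30, NU, NULL, NULL); (P34, NU, NULL, NULL); (P4, CR, NULL, NULL); (P5, CR, 6, CR)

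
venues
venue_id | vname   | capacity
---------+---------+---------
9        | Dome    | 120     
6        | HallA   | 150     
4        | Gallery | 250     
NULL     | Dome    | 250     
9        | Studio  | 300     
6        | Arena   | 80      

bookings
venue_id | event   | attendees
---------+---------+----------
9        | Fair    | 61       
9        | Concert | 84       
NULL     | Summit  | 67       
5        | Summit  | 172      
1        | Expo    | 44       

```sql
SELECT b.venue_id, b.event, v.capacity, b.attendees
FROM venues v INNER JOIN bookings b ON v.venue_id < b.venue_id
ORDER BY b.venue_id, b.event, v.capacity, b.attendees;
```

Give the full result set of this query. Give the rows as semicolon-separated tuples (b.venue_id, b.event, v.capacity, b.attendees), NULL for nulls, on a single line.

INNER JOIN keeps only pairs where the ON condition holds.
Matching on v.venue_id < b.venue_id. A NULL in a compared column never satisfies the condition.
- v (venue_id=9) has no partner → excluded.
- v (venue_id=6) pairs with 2 row(s) of b.
- v (venue_id=4) pairs with 3 row(s) of b.
- v (venue_id=NULL) has no partner → excluded.
- v (venue_id=9) has no partner → excluded.
- v (venue_id=6) pairs with 2 row(s) of b.
After projecting and ordering:
b.venue_id | b.event | v.capacity | b.attendees
5 | Summit | 250 | 172
9 | Concert | 80 | 84
9 | Concert | 150 | 84
9 | Concert | 250 | 84
9 | Fair | 80 | 61
9 | Fair | 150 | 61
9 | Fair | 250 | 61

(5, Summit, 250, 172); (9, Concert, 80, 84); (9, Concert, 150, 84); (9, Concert, 250, 84); (9, Fair, 80, 61); (9, Fair, 150, 61); (9, Fair, 250, 61)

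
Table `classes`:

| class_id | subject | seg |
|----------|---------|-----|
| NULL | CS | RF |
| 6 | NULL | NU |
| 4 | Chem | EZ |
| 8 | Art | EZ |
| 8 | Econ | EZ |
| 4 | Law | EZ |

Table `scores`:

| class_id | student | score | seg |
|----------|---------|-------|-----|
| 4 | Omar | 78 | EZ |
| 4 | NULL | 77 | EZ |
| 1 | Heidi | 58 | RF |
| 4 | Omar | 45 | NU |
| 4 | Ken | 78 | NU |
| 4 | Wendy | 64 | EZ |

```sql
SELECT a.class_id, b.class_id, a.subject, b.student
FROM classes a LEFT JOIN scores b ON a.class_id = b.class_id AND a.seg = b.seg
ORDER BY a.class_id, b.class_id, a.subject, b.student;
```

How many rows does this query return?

10

LEFT JOIN keeps every row from `classes`; unmatched rows get NULL for `scores`'s columns.
Matching on a.class_id = b.class_id AND a.seg = b.seg. A NULL in a compared column never satisfies the condition.
- a (class_id=NULL, seg=RF) has no partner → padded with NULL.
- a (class_id=6, seg=NU) has no partner → padded with NULL.
- a (class_id=4, seg=EZ) pairs with 3 row(s) of b.
- a (class_id=8, seg=EZ) has no partner → padded with NULL.
- a (class_id=8, seg=EZ) has no partner → padded with NULL.
- a (class_id=4, seg=EZ) pairs with 3 row(s) of b.
Total: 6 matched + 4 padded = 10 rows.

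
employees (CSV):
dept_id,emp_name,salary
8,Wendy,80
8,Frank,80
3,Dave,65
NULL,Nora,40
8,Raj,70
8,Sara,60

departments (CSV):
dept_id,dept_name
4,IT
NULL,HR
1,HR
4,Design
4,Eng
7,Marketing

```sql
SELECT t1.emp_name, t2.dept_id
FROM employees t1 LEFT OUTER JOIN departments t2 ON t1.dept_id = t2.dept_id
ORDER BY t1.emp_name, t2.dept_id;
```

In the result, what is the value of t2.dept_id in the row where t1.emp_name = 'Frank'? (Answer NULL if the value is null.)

NULL

LEFT JOIN keeps every row from `employees`; unmatched rows get NULL for `departments`'s columns.
Matching on t1.dept_id = t2.dept_id. A NULL in a compared column never satisfies the condition.
- t1 (dept_id=8) has no partner → padded with NULL.
- t1 (dept_id=8) has no partner → padded with NULL.
- t1 (dept_id=3) has no partner → padded with NULL.
- t1 (dept_id=NULL) has no partner → padded with NULL.
- t1 (dept_id=8) has no partner → padded with NULL.
- t1 (dept_id=8) has no partner → padded with NULL.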